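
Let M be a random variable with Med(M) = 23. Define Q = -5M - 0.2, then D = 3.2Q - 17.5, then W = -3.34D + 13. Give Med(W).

Med(Q) = (-5)·23 + (-0.2) = -115.2.
Med(D) = 3.2·(-115.2) + (-17.5) = -386.14.
Med(W) = (-3.34)·(-386.14) + 13 = 1302.7076.

Med(W) = 1302.7076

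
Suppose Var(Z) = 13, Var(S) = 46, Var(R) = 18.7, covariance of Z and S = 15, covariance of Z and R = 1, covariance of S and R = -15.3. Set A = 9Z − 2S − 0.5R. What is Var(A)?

Var(A) = 662.075

Var(A) = a²·Var(Z) + b²·Var(S) + c²·Var(R) + 2ab·covariance of Z and S + 2ac·covariance of Z and R + 2bc·covariance of S and R, with a = 9, b = -2, c = -0.5.
= 1053 + 184 + 4.675 + (-540) + (-9) + (-30.6)
= 662.075.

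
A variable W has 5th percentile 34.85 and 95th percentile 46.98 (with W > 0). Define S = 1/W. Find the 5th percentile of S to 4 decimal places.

1/W is decreasing on W > 0, so percentile order reverses: P_{5}(S) uses P_{95}(W) = 46.98.
P_{5}(S) = 1/46.98 ≈ 0.0213.

5th percentile of S = 0.0213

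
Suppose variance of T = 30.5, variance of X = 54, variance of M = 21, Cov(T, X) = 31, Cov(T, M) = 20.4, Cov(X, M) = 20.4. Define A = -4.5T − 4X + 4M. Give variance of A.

variance of A = a²·variance of T + b²·variance of X + c²·variance of M + 2ab·Cov(T, X) + 2ac·Cov(T, M) + 2bc·Cov(X, M), with a = -4.5, b = -4, c = 4.
= 617.625 + 864 + 336 + 1116 + (-734.4) + (-652.8)
= 1546.425.

variance of A = 1546.425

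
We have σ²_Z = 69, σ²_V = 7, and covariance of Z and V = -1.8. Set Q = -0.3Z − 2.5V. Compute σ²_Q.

σ²_Q = a²·σ²_Z + b²·σ²_V + 2ab·covariance of Z and V with a = -0.3, b = -2.5.
= (-0.3)²·69 + (-2.5)²·7 + 2·(-0.3)·(-2.5)·(-1.8)
= 6.21 + 43.75 + (-2.7) = 47.26.

σ²_Q = 47.26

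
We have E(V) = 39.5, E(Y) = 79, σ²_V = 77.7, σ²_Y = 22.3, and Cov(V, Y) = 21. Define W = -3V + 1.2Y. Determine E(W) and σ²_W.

E(W) = (-3)·E(V) + 1.2·E(Y) = (-3)·39.5 + 1.2·79 = -23.7.
σ²_W = a²·σ²_V + b²·σ²_Y + 2ab·Cov(V, Y) with a = -3, b = 1.2.
= (-3)²·77.7 + 1.2²·22.3 + 2·(-3)·1.2·21
= 699.3 + 32.112 + (-151.2) = 580.212.

E(W) = -23.7, σ²_W = 580.212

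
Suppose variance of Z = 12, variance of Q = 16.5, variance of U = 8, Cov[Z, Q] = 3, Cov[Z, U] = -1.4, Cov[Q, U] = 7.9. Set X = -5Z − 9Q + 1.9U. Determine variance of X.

variance of X = 1691.8

variance of X = a²·variance of Z + b²·variance of Q + c²·variance of U + 2ab·Cov[Z, Q] + 2ac·Cov[Z, U] + 2bc·Cov[Q, U], with a = -5, b = -9, c = 1.9.
= 300 + 1336.5 + 28.88 + 270 + 26.6 + (-270.18)
= 1691.8.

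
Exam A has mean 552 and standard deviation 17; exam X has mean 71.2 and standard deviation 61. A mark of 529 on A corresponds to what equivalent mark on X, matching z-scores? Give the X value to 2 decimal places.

X = -11.33

z = (529 − 552)/17 ≈ -1.3529.
X = 71.2 + z·61 = 71.2 + (529 − 552)·61/17 ≈ -11.33.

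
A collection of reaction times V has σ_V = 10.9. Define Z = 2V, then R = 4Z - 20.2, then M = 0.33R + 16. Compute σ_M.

σ_M = 28.776

σ_Z = |2|·10.9 = 21.8.
σ_R = |4|·21.8 = 87.2.
σ_M = |0.33|·87.2 = 28.776.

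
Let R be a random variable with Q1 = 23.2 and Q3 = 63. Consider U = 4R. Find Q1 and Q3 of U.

a = 4 > 0: Q1(U) = a·Q1(R)+b = 92.8, Q3(U) = a·Q3(R)+b = 252.

Q1(U) = 92.8, Q3(U) = 252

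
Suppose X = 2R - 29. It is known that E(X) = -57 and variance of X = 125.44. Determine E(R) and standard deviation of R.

E(R) = -14, standard deviation of R = 5.6

From X = 2R - 29: E(X) = a·E(R) + b, so E(R) = (E(X) − b)/a = (-57 − (-29))/2 = -14.
standard deviation of X = √125.44 = 11.2.
standard deviation of X = |a|·standard deviation of R, so standard deviation of R = 11.2/|2| = 5.6.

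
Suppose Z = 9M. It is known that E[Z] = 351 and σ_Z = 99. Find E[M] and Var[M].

From Z = 9M: E[Z] = a·E[M] + b, so E[M] = (E[Z] − b)/a = (351 − 0)/9 = 39.
Var[Z] = 99² = 9801.
Var[Z] = a²·Var[M], so Var[M] = 9801/9² = 121.

E[M] = 39, Var[M] = 121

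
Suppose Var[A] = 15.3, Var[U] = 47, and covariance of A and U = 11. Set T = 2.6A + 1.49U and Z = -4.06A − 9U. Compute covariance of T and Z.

By bilinearity, covariance of T and Z = ac·Var[A] + bd·Var[U] + (ad+bc)·covariance of A and U, with a=2.6, b=1.49, c=-4.06, d=-9.
ac·Var[A] = 2.6·(-4.06)·15.3 = -161.5068
bd·Var[U] = 1.49·(-9)·47 = -630.27
(ad+bc)·covariance of A and U = (-29.4494)·11 = -323.9434
covariance of T and Z = -161.5068 + (-630.27) + (-323.9434) = -1115.7202.

covariance of T and Z = -1115.7202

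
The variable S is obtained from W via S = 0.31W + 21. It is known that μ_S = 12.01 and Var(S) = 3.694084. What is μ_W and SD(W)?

μ_W = -29, SD(W) = 6.2

From S = 0.31W + 21: μ_S = a·μ_W + b, so μ_W = (μ_S − b)/a = (12.01 − 21)/0.31 = -29.
SD(S) = √3.694084 = 1.922.
SD(S) = |a|·SD(W), so SD(W) = 1.922/|0.31| = 6.2.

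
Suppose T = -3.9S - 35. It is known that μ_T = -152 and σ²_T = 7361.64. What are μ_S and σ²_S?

μ_S = 30, σ²_S = 484

From T = -3.9S - 35: μ_T = a·μ_S + b, so μ_S = (μ_T − b)/a = (-152 − (-35))/(-3.9) = 30.
σ²_T = a²·σ²_S, so σ²_S = 7361.64/(-3.9)² = 484.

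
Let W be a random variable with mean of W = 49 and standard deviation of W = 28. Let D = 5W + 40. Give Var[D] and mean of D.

Var[D] = 19600, mean of D = 285

D = 5W + 40 is linear with a = 5, b = 40.
Var[W] = 28² = 784.
Var[D] = a²·Var[W] = 5²·784 = 19600 (the additive constant 40 does not affect variance).
mean of D = a·mean of W + b = 5·49 + 40 = 285.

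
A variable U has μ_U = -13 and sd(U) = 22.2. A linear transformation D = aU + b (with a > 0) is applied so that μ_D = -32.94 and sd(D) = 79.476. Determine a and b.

sd(D) = a·sd(U) (a > 0), so a = 79.476/22.2 = 3.58.
μ_D = a·μ_U + b, so b = -32.94 − 3.58·(-13) = 13.6.

a = 3.58, b = 13.6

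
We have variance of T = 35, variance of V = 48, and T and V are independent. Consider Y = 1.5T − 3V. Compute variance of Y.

variance of Y = a²·variance of T + b²·variance of V + 2ab·covariance of T and V with a = 1.5, b = -3.
Independence gives covariance of T and V = 0.
= 1.5²·35 + (-3)²·48 + 2·1.5·(-3)·0
= 78.75 + 432 + 0 = 510.75.

variance of Y = 510.75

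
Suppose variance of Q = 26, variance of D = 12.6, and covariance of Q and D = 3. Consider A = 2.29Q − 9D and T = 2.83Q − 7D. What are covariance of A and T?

By bilinearity, covariance of A and T = ac·variance of Q + bd·variance of D + (ad+bc)·covariance of Q and D, with a=2.29, b=-9, c=2.83, d=-7.
ac·variance of Q = 2.29·2.83·26 = 168.4982
bd·variance of D = (-9)·(-7)·12.6 = 793.8
(ad+bc)·covariance of Q and D = (-41.5)·3 = -124.5
covariance of A and T = 168.4982 + 793.8 + (-124.5) = 837.7982.

covariance of A and T = 837.7982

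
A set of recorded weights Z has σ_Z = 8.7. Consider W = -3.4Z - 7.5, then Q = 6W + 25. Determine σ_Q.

σ_Q = 177.48

σ_W = |-3.4|·8.7 = 29.58.
σ_Q = |6|·29.58 = 177.48.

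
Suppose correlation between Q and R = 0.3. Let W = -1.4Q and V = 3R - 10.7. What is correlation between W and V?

correlation between W and V = -0.3

Linear rescalings preserve |correlation|; the slopes -1.4 and 3 have opposite signs, so the correlation flips sign: correlation between W and V = −correlation between Q and R = -0.3.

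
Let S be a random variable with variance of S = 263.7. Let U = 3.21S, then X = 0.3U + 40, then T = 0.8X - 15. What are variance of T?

variance of U = 3.21²·263.7 = 2717.19117.
variance of X = 0.3²·2717.19117 = 244.5472053.
variance of T = 0.8²·244.5472053 = 156.510211392.

variance of T = 156.510211392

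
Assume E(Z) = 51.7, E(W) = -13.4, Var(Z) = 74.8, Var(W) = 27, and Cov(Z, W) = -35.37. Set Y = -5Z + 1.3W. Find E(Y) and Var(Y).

E(Y) = (-5)·E(Z) + 1.3·E(W) = (-5)·51.7 + 1.3·(-13.4) = -275.92.
Var(Y) = a²·Var(Z) + b²·Var(W) + 2ab·Cov(Z, W) with a = -5, b = 1.3.
= (-5)²·74.8 + 1.3²·27 + 2·(-5)·1.3·(-35.37)
= 1870 + 45.63 + 459.81 = 2375.44.

E(Y) = -275.92, Var(Y) = 2375.44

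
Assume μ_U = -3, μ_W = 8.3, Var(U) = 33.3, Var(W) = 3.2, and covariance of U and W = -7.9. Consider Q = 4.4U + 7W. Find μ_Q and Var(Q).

μ_Q = 44.9, Var(Q) = 314.848

μ_Q = 4.4·μ_U + 7·μ_W = 4.4·(-3) + 7·8.3 = 44.9.
Var(Q) = a²·Var(U) + b²·Var(W) + 2ab·covariance of U and W with a = 4.4, b = 7.
= 4.4²·33.3 + 7²·3.2 + 2·4.4·7·(-7.9)
= 644.688 + 156.8 + (-486.64) = 314.848.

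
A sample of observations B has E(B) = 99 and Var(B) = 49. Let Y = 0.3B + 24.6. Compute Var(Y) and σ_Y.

Y = 0.3B + 24.6 is linear with a = 0.3, b = 24.6.
Var(Y) = a²·Var(B) = 0.3²·49 = 4.41 (the additive constant 24.6 does not affect variance).
σ_B = √49 = 7.
σ_Y = |a|·σ_B = |0.3|·7 = 2.1.

Var(Y) = 4.41, σ_Y = 2.1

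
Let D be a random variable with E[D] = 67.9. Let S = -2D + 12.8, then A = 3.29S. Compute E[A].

E[S] = (-2)·67.9 + 12.8 = -123.
E[A] = 3.29·(-123) = -404.67.

E[A] = -404.67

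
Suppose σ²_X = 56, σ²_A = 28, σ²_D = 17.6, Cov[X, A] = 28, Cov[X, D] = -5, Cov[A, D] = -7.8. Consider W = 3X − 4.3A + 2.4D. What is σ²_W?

σ²_W = 489.688

σ²_W = a²·σ²_X + b²·σ²_A + c²·σ²_D + 2ab·Cov[X, A] + 2ac·Cov[X, D] + 2bc·Cov[A, D], with a = 3, b = -4.3, c = 2.4.
= 504 + 517.72 + 101.376 + (-722.4) + (-72) + 160.992
= 489.688.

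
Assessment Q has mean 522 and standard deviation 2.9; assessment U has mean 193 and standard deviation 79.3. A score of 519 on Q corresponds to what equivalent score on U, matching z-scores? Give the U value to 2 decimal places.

U = 110.97

z = (519 − 522)/2.9 ≈ -1.0345.
U = 193 + z·79.3 = 193 + (519 − 522)·79.3/2.9 ≈ 110.97.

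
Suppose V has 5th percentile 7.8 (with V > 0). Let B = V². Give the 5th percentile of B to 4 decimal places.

5th percentile of B = 60.84

V² is increasing, so P_{5}(B) = g(P_{5}(V)) = 60.84.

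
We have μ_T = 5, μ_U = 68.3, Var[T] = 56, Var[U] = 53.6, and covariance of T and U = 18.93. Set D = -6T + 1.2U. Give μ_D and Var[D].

μ_D = (-6)·μ_T + 1.2·μ_U = (-6)·5 + 1.2·68.3 = 51.96.
Var[D] = a²·Var[T] + b²·Var[U] + 2ab·covariance of T and U with a = -6, b = 1.2.
= (-6)²·56 + 1.2²·53.6 + 2·(-6)·1.2·18.93
= 2016 + 77.184 + (-272.592) = 1820.592.

μ_D = 51.96, Var[D] = 1820.592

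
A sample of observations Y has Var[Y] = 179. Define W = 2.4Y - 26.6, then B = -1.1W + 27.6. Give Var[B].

Var[W] = 2.4²·179 = 1031.04.
Var[B] = (-1.1)²·1031.04 = 1247.5584.

Var[B] = 1247.5584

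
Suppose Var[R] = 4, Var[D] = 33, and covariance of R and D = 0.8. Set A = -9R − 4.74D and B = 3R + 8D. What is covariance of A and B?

covariance of A and B = -1428.336

By bilinearity, covariance of A and B = ac·Var[R] + bd·Var[D] + (ad+bc)·covariance of R and D, with a=-9, b=-4.74, c=3, d=8.
ac·Var[R] = (-9)·3·4 = -108
bd·Var[D] = (-4.74)·8·33 = -1251.36
(ad+bc)·covariance of R and D = (-86.22)·0.8 = -68.976
covariance of A and B = -108 + (-1251.36) + (-68.976) = -1428.336.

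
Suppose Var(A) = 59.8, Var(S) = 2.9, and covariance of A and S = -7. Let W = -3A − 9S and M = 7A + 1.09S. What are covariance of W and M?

By bilinearity, covariance of W and M = ac·Var(A) + bd·Var(S) + (ad+bc)·covariance of A and S, with a=-3, b=-9, c=7, d=1.09.
ac·Var(A) = (-3)·7·59.8 = -1255.8
bd·Var(S) = (-9)·1.09·2.9 = -28.449
(ad+bc)·covariance of A and S = (-66.27)·(-7) = 463.89
covariance of W and M = -1255.8 + (-28.449) + 463.89 = -820.359.

covariance of W and M = -820.359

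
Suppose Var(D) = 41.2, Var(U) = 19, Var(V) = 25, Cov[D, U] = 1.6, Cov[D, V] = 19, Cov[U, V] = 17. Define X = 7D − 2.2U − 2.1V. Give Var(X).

Var(X) = 1770.21

Var(X) = a²·Var(D) + b²·Var(U) + c²·Var(V) + 2ab·Cov[D, U] + 2ac·Cov[D, V] + 2bc·Cov[U, V], with a = 7, b = -2.2, c = -2.1.
= 2018.8 + 91.96 + 110.25 + (-49.28) + (-558.6) + 157.08
= 1770.21.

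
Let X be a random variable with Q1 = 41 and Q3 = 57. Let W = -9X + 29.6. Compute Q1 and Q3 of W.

Q1(W) = -483.4, Q3(W) = -339.4

a = -9 < 0 reverses order: Q1(W) comes from Q3(X), Q3(W) from Q1(X).
Q1(W) = (-9)·57 + 29.6 = -483.4; Q3(W) = (-9)·41 + 29.6 = -339.4.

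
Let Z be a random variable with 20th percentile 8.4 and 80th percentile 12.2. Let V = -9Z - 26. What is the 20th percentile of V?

Since a = -9 < 0 the transformation is decreasing, reversing order: the 20th percentile of V corresponds to the 80th percentile of Z.
So P_{20}(V) = a·P_{80}(Z) + b = (-9)·12.2 + (-26) = -135.8.

20th percentile of V = -135.8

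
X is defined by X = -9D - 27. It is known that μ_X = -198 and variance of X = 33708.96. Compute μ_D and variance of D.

μ_D = 19, variance of D = 416.16

From X = -9D - 27: μ_X = a·μ_D + b, so μ_D = (μ_X − b)/a = (-198 − (-27))/(-9) = 19.
variance of X = a²·variance of D, so variance of D = 33708.96/(-9)² = 416.16.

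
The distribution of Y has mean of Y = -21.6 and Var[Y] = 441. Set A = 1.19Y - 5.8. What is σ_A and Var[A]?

A = 1.19Y - 5.8 is linear with a = 1.19, b = -5.8.
σ_Y = √441 = 21.
σ_A = |a|·σ_Y = |1.19|·21 = 24.99.
Var[A] = a²·Var[Y] = 1.19²·441 = 624.5001 (the additive constant -5.8 does not affect variance).

σ_A = 24.99, Var[A] = 624.5001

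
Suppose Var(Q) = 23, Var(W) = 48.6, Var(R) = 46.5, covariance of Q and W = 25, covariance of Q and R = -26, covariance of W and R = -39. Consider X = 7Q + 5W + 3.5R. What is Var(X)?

Var(X) = 2022.625

Var(X) = a²·Var(Q) + b²·Var(W) + c²·Var(R) + 2ab·covariance of Q and W + 2ac·covariance of Q and R + 2bc·covariance of W and R, with a = 7, b = 5, c = 3.5.
= 1127 + 1215 + 569.625 + 1750 + (-1274) + (-1365)
= 2022.625.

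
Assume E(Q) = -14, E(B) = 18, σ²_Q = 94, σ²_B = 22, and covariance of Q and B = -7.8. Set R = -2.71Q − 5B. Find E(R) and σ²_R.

E(R) = (-2.71)·E(Q) + (-5)·E(B) = (-2.71)·(-14) + (-5)·18 = -52.06.
σ²_R = a²·σ²_Q + b²·σ²_B + 2ab·covariance of Q and B with a = -2.71, b = -5.
= (-2.71)²·94 + (-5)²·22 + 2·(-2.71)·(-5)·(-7.8)
= 690.3454 + 550 + (-211.38) = 1028.9654.

E(R) = -52.06, σ²_R = 1028.9654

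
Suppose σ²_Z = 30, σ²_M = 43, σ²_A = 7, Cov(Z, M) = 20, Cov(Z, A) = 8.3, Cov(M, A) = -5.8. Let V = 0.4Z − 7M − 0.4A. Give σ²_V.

σ²_V = 1965.784

σ²_V = a²·σ²_Z + b²·σ²_M + c²·σ²_A + 2ab·Cov(Z, M) + 2ac·Cov(Z, A) + 2bc·Cov(M, A), with a = 0.4, b = -7, c = -0.4.
= 4.8 + 2107 + 1.12 + (-112) + (-2.656) + (-32.48)
= 1965.784.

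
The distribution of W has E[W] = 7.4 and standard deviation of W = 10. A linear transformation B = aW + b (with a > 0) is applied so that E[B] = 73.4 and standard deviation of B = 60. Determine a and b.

standard deviation of B = a·standard deviation of W (a > 0), so a = 60/10 = 6.
E[B] = a·E[W] + b, so b = 73.4 − 6·7.4 = 29.

a = 6, b = 29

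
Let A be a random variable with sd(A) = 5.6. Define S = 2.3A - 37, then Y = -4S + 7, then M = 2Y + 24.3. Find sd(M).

sd(M) = 103.04

sd(S) = |2.3|·5.6 = 12.88.
sd(Y) = |-4|·12.88 = 51.52.
sd(M) = |2|·51.52 = 103.04.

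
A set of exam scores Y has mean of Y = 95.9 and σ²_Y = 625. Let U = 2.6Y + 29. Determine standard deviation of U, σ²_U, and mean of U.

U = 2.6Y + 29 is linear with a = 2.6, b = 29.
standard deviation of Y = √625 = 25.
standard deviation of U = |a|·standard deviation of Y = |2.6|·25 = 65.
σ²_U = a²·σ²_Y = 2.6²·625 = 4225 (the additive constant 29 does not affect variance).
mean of U = a·mean of Y + b = 2.6·95.9 + 29 = 278.34.

standard deviation of U = 65, σ²_U = 4225, mean of U = 278.34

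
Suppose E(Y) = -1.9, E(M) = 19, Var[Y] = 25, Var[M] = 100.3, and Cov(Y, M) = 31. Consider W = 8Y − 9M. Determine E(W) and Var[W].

E(W) = 8·E(Y) + (-9)·E(M) = 8·(-1.9) + (-9)·19 = -186.2.
Var[W] = a²·Var[Y] + b²·Var[M] + 2ab·Cov(Y, M) with a = 8, b = -9.
= 8²·25 + (-9)²·100.3 + 2·8·(-9)·31
= 1600 + 8124.3 + (-4464) = 5260.3.

E(W) = -186.2, Var[W] = 5260.3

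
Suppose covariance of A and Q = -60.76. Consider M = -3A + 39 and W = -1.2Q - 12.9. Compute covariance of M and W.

covariance of M and W = -218.736

covariance of M and W = a·c·covariance of A and Q = (-3)·(-1.2)·(-60.76) = -218.736. Additive constants drop out.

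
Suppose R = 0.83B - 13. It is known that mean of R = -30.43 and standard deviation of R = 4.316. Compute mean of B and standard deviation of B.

From R = 0.83B - 13: mean of R = a·mean of B + b, so mean of B = (mean of R − b)/a = (-30.43 − (-13))/0.83 = -21.
standard deviation of R = |a|·standard deviation of B, so standard deviation of B = 4.316/|0.83| = 5.2.

mean of B = -21, standard deviation of B = 5.2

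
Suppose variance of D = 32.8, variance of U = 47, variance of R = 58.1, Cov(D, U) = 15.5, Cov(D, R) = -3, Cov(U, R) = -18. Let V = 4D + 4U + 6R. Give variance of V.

variance of V = 2856.4

variance of V = a²·variance of D + b²·variance of U + c²·variance of R + 2ab·Cov(D, U) + 2ac·Cov(D, R) + 2bc·Cov(U, R), with a = 4, b = 4, c = 6.
= 524.8 + 752 + 2091.6 + 496 + (-144) + (-864)
= 2856.4.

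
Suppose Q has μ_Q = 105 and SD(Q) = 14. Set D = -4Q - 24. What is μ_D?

D = -4Q - 24 is linear with a = -4, b = -24.
μ_D = a·μ_Q + b = (-4)·105 + (-24) = -444.

μ_D = -444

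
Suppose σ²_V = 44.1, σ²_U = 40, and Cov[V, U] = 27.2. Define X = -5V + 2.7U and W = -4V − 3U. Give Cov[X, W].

Cov[X, W] = 672.24

By bilinearity, Cov[X, W] = ac·σ²_V + bd·σ²_U + (ad+bc)·Cov[V, U], with a=-5, b=2.7, c=-4, d=-3.
ac·σ²_V = (-5)·(-4)·44.1 = 882
bd·σ²_U = 2.7·(-3)·40 = -324
(ad+bc)·Cov[V, U] = (4.2)·27.2 = 114.24
Cov[X, W] = 882 + (-324) + 114.24 = 672.24.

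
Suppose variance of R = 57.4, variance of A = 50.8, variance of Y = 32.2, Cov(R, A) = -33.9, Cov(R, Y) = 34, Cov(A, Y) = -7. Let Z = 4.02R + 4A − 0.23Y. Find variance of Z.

variance of Z = 601.89354

variance of Z = a²·variance of R + b²·variance of A + c²·variance of Y + 2ab·Cov(R, A) + 2ac·Cov(R, Y) + 2bc·Cov(A, Y), with a = 4.02, b = 4, c = -0.23.
= 927.60696 + 812.8 + 1.70338 + (-1090.224) + (-62.8728) + 12.88
= 601.89354.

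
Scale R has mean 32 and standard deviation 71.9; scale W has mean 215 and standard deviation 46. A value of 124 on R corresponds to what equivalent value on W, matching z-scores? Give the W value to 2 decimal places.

z = (124 − 32)/71.9 ≈ 1.2796.
W = 215 + z·46 = 215 + (124 − 32)·46/71.9 ≈ 273.86.

W = 273.86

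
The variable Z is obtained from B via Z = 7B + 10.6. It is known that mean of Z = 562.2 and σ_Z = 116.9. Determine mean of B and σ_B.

From Z = 7B + 10.6: mean of Z = a·mean of B + b, so mean of B = (mean of Z − b)/a = (562.2 − 10.6)/7 = 78.8.
σ_Z = |a|·σ_B, so σ_B = 116.9/|7| = 16.7.

mean of B = 78.8, σ_B = 16.7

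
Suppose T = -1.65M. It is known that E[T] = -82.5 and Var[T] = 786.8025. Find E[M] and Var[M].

E[M] = 50, Var[M] = 289

From T = -1.65M: E[T] = a·E[M] + b, so E[M] = (E[T] − b)/a = (-82.5 − 0)/(-1.65) = 50.
Var[T] = a²·Var[M], so Var[M] = 786.8025/(-1.65)² = 289.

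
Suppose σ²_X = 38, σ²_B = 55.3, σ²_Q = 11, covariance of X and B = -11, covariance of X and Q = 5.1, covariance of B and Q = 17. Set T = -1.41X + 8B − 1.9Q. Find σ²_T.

σ²_T = a²·σ²_X + b²·σ²_B + c²·σ²_Q + 2ab·covariance of X and B + 2ac·covariance of X and Q + 2bc·covariance of B and Q, with a = -1.41, b = 8, c = -1.9.
= 75.5478 + 3539.2 + 39.71 + 248.16 + 27.3258 + (-516.8)
= 3413.1436.

σ²_T = 3413.1436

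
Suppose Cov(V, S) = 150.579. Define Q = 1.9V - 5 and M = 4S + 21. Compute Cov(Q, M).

Cov(Q, M) = 1144.4004

Cov(Q, M) = a·c·Cov(V, S) = 1.9·4·150.579 = 1144.4004. Additive constants drop out.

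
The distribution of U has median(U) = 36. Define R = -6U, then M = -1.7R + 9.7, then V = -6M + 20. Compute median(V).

median(V) = -2241.4

median(R) = (-6)·36 = -216.
median(M) = (-1.7)·(-216) + 9.7 = 376.9.
median(V) = (-6)·376.9 + 20 = -2241.4.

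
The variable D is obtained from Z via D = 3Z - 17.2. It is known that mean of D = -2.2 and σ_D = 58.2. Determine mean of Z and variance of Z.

From D = 3Z - 17.2: mean of D = a·mean of Z + b, so mean of Z = (mean of D − b)/a = (-2.2 − (-17.2))/3 = 5.
variance of D = 58.2² = 3387.24.
variance of D = a²·variance of Z, so variance of Z = 3387.24/3² = 376.36.

mean of Z = 5, variance of Z = 376.36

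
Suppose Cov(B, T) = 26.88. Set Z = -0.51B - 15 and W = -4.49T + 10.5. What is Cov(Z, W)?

Cov(Z, W) = 61.552512

Cov(Z, W) = a·c·Cov(B, T) = (-0.51)·(-4.49)·26.88 = 61.552512. Additive constants drop out.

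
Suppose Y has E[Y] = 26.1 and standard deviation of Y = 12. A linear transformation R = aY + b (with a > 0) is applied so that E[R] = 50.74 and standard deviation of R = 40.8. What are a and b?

standard deviation of R = a·standard deviation of Y (a > 0), so a = 40.8/12 = 3.4.
E[R] = a·E[Y] + b, so b = 50.74 − 3.4·26.1 = -38.

a = 3.4, b = -38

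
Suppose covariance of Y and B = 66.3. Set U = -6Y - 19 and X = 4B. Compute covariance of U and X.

covariance of U and X = -1591.2

covariance of U and X = a·c·covariance of Y and B = (-6)·4·66.3 = -1591.2. Additive constants drop out.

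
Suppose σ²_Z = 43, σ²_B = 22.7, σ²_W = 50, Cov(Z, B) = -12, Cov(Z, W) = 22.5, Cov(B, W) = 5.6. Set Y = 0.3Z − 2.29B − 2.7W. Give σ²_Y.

σ²_Y = a²·σ²_Z + b²·σ²_B + c²·σ²_W + 2ab·Cov(Z, B) + 2ac·Cov(Z, W) + 2bc·Cov(B, W), with a = 0.3, b = -2.29, c = -2.7.
= 3.87 + 119.04107 + 364.5 + 16.488 + (-36.45) + 69.2496
= 536.69867.

σ²_Y = 536.69867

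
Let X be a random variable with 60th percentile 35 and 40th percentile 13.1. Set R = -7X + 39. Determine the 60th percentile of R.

60th percentile of R = -52.7

Since a = -7 < 0 the transformation is decreasing, reversing order: the 60th percentile of R corresponds to the 40th percentile of X.
So P_{60}(R) = a·P_{40}(X) + b = (-7)·13.1 + 39 = -52.7.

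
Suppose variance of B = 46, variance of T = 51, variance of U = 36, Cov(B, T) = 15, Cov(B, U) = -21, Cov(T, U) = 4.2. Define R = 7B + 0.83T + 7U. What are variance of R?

variance of R = a²·variance of B + b²·variance of T + c²·variance of U + 2ab·Cov(B, T) + 2ac·Cov(B, U) + 2bc·Cov(T, U), with a = 7, b = 0.83, c = 7.
= 2254 + 35.1339 + 1764 + 174.3 + (-2058) + 48.804
= 2218.2379.

variance of R = 2218.2379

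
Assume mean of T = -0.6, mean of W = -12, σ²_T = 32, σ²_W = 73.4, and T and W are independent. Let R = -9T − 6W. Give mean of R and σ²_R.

mean of R = (-9)·mean of T + (-6)·mean of W = (-9)·(-0.6) + (-6)·(-12) = 77.4.
σ²_R = a²·σ²_T + b²·σ²_W + 2ab·Cov[T, W] with a = -9, b = -6.
Independence gives Cov[T, W] = 0.
= (-9)²·32 + (-6)²·73.4 + 2·(-9)·(-6)·0
= 2592 + 2642.4 + 0 = 5234.4.

mean of R = 77.4, σ²_R = 5234.4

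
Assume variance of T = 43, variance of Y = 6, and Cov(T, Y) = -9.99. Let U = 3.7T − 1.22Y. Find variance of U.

variance of U = a²·variance of T + b²·variance of Y + 2ab·Cov(T, Y) with a = 3.7, b = -1.22.
= 3.7²·43 + (-1.22)²·6 + 2·3.7·(-1.22)·(-9.99)
= 588.67 + 8.9304 + 90.18972 = 687.79012.

variance of U = 687.79012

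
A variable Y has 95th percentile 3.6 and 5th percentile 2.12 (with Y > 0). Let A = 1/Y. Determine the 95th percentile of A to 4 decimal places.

95th percentile of A = 0.4717

1/Y is decreasing on Y > 0, so percentile order reverses: P_{95}(A) uses P_{5}(Y) = 2.12.
P_{95}(A) = 1/2.12 ≈ 0.4717.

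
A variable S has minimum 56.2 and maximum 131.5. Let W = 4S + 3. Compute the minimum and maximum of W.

a = 4 > 0, so min(W) = a·min(S)+b = 4·56.2 + 3 = 227.8 and max(W) = 4·131.5 + 3 = 529.

min(W) = 227.8, max(W) = 529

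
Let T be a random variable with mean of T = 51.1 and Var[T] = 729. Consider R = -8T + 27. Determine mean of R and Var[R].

R = -8T + 27 is linear with a = -8, b = 27.
mean of R = a·mean of T + b = (-8)·51.1 + 27 = -381.8.
Var[R] = a²·Var[T] = (-8)²·729 = 46656 (the additive constant 27 does not affect variance).

mean of R = -381.8, Var[R] = 46656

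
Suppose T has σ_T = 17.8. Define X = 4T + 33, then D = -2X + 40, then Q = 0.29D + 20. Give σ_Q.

σ_X = |4|·17.8 = 71.2.
σ_D = |-2|·71.2 = 142.4.
σ_Q = |0.29|·142.4 = 41.296.

σ_Q = 41.296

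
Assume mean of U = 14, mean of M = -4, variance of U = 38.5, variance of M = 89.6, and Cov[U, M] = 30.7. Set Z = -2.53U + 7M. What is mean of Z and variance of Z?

mean of Z = -63.42, variance of Z = 3549.44065

mean of Z = (-2.53)·mean of U + 7·mean of M = (-2.53)·14 + 7·(-4) = -63.42.
variance of Z = a²·variance of U + b²·variance of M + 2ab·Cov[U, M] with a = -2.53, b = 7.
= (-2.53)²·38.5 + 7²·89.6 + 2·(-2.53)·7·30.7
= 246.43465 + 4390.4 + (-1087.394) = 3549.44065.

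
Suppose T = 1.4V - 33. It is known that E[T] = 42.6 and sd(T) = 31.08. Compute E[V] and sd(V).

E[V] = 54, sd(V) = 22.2

From T = 1.4V - 33: E[T] = a·E[V] + b, so E[V] = (E[T] − b)/a = (42.6 − (-33))/1.4 = 54.
sd(T) = |a|·sd(V), so sd(V) = 31.08/|1.4| = 22.2.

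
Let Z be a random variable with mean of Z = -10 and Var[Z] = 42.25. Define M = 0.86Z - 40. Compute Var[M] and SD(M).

Var[M] = 31.2481, SD(M) = 5.59

M = 0.86Z - 40 is linear with a = 0.86, b = -40.
Var[M] = a²·Var[Z] = 0.86²·42.25 = 31.2481 (the additive constant -40 does not affect variance).
SD(Z) = √42.25 = 6.5.
SD(M) = |a|·SD(Z) = |0.86|·6.5 = 5.59.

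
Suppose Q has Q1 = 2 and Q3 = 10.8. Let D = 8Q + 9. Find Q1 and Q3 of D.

Q1(D) = 25, Q3(D) = 95.4

a = 8 > 0: Q1(D) = a·Q1(Q)+b = 25, Q3(D) = a·Q3(Q)+b = 95.4.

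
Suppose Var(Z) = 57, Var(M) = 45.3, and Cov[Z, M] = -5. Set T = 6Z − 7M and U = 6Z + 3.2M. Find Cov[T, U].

Cov[T, U] = 1151.28

By bilinearity, Cov[T, U] = ac·Var(Z) + bd·Var(M) + (ad+bc)·Cov[Z, M], with a=6, b=-7, c=6, d=3.2.
ac·Var(Z) = 6·6·57 = 2052
bd·Var(M) = (-7)·3.2·45.3 = -1014.72
(ad+bc)·Cov[Z, M] = (-22.8)·(-5) = 114
Cov[T, U] = 2052 + (-1014.72) + 114 = 1151.28.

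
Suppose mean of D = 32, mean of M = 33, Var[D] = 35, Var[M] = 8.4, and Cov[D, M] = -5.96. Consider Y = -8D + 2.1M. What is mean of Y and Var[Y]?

mean of Y = (-8)·mean of D + 2.1·mean of M = (-8)·32 + 2.1·33 = -186.7.
Var[Y] = a²·Var[D] + b²·Var[M] + 2ab·Cov[D, M] with a = -8, b = 2.1.
= (-8)²·35 + 2.1²·8.4 + 2·(-8)·2.1·(-5.96)
= 2240 + 37.044 + 200.256 = 2477.3.

mean of Y = -186.7, Var[Y] = 2477.3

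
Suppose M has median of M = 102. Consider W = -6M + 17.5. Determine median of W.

median of W = -594.5

A linear map preserves order up to sign, so median of W = a·median of M + b = (-6)·102 + 17.5 = -594.5.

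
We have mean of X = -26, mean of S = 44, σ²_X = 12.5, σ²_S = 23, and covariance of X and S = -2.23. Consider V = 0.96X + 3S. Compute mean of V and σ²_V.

mean of V = 107.04, σ²_V = 205.6752

mean of V = 0.96·mean of X + 3·mean of S = 0.96·(-26) + 3·44 = 107.04.
σ²_V = a²·σ²_X + b²·σ²_S + 2ab·covariance of X and S with a = 0.96, b = 3.
= 0.96²·12.5 + 3²·23 + 2·0.96·3·(-2.23)
= 11.52 + 207 + (-12.8448) = 205.6752.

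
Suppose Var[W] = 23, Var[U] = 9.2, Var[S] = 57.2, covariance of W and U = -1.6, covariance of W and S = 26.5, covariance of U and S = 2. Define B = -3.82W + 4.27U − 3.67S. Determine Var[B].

Var[B] = 2006.33004

Var[B] = a²·Var[W] + b²·Var[U] + c²·Var[S] + 2ab·covariance of W and U + 2ac·covariance of W and S + 2bc·covariance of U and S, with a = -3.82, b = 4.27, c = -3.67.
= 335.6252 + 167.74268 + 770.42108 + 52.19648 + 743.0282 + (-62.6836)
= 2006.33004.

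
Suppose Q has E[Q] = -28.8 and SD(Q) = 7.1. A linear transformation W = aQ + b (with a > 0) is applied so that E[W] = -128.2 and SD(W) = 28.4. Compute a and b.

SD(W) = a·SD(Q) (a > 0), so a = 28.4/7.1 = 4.
E[W] = a·E[Q] + b, so b = -128.2 − 4·(-28.8) = -13.

a = 4, b = -13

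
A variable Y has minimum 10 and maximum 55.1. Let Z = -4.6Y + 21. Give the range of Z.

Range of Y = 55.1 − 10 = 45.1.
Range(Z) = |a|·Range(Y) = |-4.6|·45.1 = 207.46.

Range(Z) = 207.46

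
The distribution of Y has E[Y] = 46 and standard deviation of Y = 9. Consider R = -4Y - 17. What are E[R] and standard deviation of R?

E[R] = -201, standard deviation of R = 36

R = -4Y - 17 is linear with a = -4, b = -17.
E[R] = a·E[Y] + b = (-4)·46 + (-17) = -201.
standard deviation of R = |a|·standard deviation of Y = |-4|·9 = 36.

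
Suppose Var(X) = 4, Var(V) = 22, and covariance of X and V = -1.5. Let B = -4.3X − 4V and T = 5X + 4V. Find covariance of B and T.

By bilinearity, covariance of B and T = ac·Var(X) + bd·Var(V) + (ad+bc)·covariance of X and V, with a=-4.3, b=-4, c=5, d=4.
ac·Var(X) = (-4.3)·5·4 = -86
bd·Var(V) = (-4)·4·22 = -352
(ad+bc)·covariance of X and V = (-37.2)·(-1.5) = 55.8
covariance of B and T = -86 + (-352) + 55.8 = -382.2.

covariance of B and T = -382.2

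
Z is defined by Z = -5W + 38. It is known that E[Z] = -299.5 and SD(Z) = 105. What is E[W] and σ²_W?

E[W] = 67.5, σ²_W = 441

From Z = -5W + 38: E[Z] = a·E[W] + b, so E[W] = (E[Z] − b)/a = (-299.5 − 38)/(-5) = 67.5.
σ²_Z = 105² = 11025.
σ²_Z = a²·σ²_W, so σ²_W = 11025/(-5)² = 441.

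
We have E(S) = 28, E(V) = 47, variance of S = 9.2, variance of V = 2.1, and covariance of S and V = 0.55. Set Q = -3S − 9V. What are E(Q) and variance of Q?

E(Q) = -507, variance of Q = 282.6

E(Q) = (-3)·E(S) + (-9)·E(V) = (-3)·28 + (-9)·47 = -507.
variance of Q = a²·variance of S + b²·variance of V + 2ab·covariance of S and V with a = -3, b = -9.
= (-3)²·9.2 + (-9)²·2.1 + 2·(-3)·(-9)·0.55
= 82.8 + 170.1 + 29.7 = 282.6.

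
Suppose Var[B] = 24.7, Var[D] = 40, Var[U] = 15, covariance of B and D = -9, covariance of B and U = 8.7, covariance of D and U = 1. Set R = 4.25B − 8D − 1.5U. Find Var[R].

Var[R] = 3564.96875

Var[R] = a²·Var[B] + b²·Var[D] + c²·Var[U] + 2ab·covariance of B and D + 2ac·covariance of B and U + 2bc·covariance of D and U, with a = 4.25, b = -8, c = -1.5.
= 446.14375 + 2560 + 33.75 + 612 + (-110.925) + 24
= 3564.96875.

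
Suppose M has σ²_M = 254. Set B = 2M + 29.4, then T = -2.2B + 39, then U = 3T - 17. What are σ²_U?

σ²_B = 2²·254 = 1016.
σ²_T = (-2.2)²·1016 = 4917.44.
σ²_U = 3²·4917.44 = 44256.96.

σ²_U = 44256.96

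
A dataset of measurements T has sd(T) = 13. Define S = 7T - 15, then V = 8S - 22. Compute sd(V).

sd(V) = 728

sd(S) = |7|·13 = 91.
sd(V) = |8|·91 = 728.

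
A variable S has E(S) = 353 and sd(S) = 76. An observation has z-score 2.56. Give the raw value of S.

S = E(S) + z·sd(S) = 353 + 2.56·76 = 547.56.

S = 547.56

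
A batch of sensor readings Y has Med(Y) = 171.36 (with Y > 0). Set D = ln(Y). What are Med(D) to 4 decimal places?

ln(Y) is monotone on this domain, so Med(D) = ln(171.36) ≈ 5.1438.

Med(D) = 5.1438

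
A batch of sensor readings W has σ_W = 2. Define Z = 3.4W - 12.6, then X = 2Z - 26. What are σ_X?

σ_X = 13.6

σ_Z = |3.4|·2 = 6.8.
σ_X = |2|·6.8 = 13.6.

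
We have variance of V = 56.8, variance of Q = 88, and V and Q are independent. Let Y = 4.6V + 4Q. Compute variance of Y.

variance of Y = 2609.888

variance of Y = a²·variance of V + b²·variance of Q + 2ab·Cov(V, Q) with a = 4.6, b = 4.
Independence gives Cov(V, Q) = 0.
= 4.6²·56.8 + 4²·88 + 2·4.6·4·0
= 1201.888 + 1408 + 0 = 2609.888.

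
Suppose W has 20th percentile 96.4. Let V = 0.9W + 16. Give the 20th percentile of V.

20th percentile of V = 102.76

Since a = 0.9 > 0 the transformation is increasing, so the 20th percentile of V = a·(P_{20} of W) + b = 0.9·96.4 + 16 = 102.76.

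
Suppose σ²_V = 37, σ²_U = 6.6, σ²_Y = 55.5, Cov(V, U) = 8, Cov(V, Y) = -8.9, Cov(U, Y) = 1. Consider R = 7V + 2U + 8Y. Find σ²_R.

σ²_R = a²·σ²_V + b²·σ²_U + c²·σ²_Y + 2ab·Cov(V, U) + 2ac·Cov(V, Y) + 2bc·Cov(U, Y), with a = 7, b = 2, c = 8.
= 1813 + 26.4 + 3552 + 224 + (-996.8) + 32
= 4650.6.

σ²_R = 4650.6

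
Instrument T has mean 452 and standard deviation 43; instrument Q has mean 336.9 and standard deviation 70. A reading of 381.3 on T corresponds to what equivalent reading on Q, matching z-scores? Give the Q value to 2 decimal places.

z = (381.3 − 452)/43 ≈ -1.6442.
Q = 336.9 + z·70 = 336.9 + (381.3 − 452)·70/43 ≈ 221.81.

Q = 221.81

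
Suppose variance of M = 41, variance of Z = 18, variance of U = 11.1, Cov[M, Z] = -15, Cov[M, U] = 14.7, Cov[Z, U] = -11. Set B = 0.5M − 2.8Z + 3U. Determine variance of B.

variance of B = 522.17

variance of B = a²·variance of M + b²·variance of Z + c²·variance of U + 2ab·Cov[M, Z] + 2ac·Cov[M, U] + 2bc·Cov[Z, U], with a = 0.5, b = -2.8, c = 3.
= 10.25 + 141.12 + 99.9 + 42 + 44.1 + 184.8
= 522.17.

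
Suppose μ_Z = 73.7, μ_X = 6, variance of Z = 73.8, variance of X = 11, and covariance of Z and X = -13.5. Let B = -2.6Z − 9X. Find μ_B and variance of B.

μ_B = -245.62, variance of B = 758.088

μ_B = (-2.6)·μ_Z + (-9)·μ_X = (-2.6)·73.7 + (-9)·6 = -245.62.
variance of B = a²·variance of Z + b²·variance of X + 2ab·covariance of Z and X with a = -2.6, b = -9.
= (-2.6)²·73.8 + (-9)²·11 + 2·(-2.6)·(-9)·(-13.5)
= 498.888 + 891 + (-631.8) = 758.088.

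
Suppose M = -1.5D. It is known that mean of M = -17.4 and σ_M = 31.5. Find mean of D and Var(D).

mean of D = 11.6, Var(D) = 441

From M = -1.5D: mean of M = a·mean of D + b, so mean of D = (mean of M − b)/a = (-17.4 − 0)/(-1.5) = 11.6.
Var(M) = 31.5² = 992.25.
Var(M) = a²·Var(D), so Var(D) = 992.25/(-1.5)² = 441.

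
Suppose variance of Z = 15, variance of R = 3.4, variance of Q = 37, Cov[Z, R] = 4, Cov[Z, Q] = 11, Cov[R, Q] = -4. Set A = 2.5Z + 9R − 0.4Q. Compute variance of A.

variance of A = a²·variance of Z + b²·variance of R + c²·variance of Q + 2ab·Cov[Z, R] + 2ac·Cov[Z, Q] + 2bc·Cov[R, Q], with a = 2.5, b = 9, c = -0.4.
= 93.75 + 275.4 + 5.92 + 180 + (-22) + 28.8
= 561.87.

variance of A = 561.87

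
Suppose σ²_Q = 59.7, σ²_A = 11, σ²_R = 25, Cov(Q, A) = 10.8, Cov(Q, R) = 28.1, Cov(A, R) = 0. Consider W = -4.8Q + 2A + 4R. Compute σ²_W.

σ²_W = a²·σ²_Q + b²·σ²_A + c²·σ²_R + 2ab·Cov(Q, A) + 2ac·Cov(Q, R) + 2bc·Cov(A, R), with a = -4.8, b = 2, c = 4.
= 1375.488 + 44 + 400 + (-207.36) + (-1079.04) + 0
= 533.088.

σ²_W = 533.088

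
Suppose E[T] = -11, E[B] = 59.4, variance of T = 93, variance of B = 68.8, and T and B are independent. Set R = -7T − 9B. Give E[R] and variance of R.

E[R] = -457.6, variance of R = 10129.8

E[R] = (-7)·E[T] + (-9)·E[B] = (-7)·(-11) + (-9)·59.4 = -457.6.
variance of R = a²·variance of T + b²·variance of B + 2ab·Cov[T, B] with a = -7, b = -9.
Independence gives Cov[T, B] = 0.
= (-7)²·93 + (-9)²·68.8 + 2·(-7)·(-9)·0
= 4557 + 5572.8 + 0 = 10129.8.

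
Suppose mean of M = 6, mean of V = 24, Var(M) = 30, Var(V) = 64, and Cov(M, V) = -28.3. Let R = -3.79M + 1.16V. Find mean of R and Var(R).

mean of R = (-3.79)·mean of M + 1.16·mean of V = (-3.79)·6 + 1.16·24 = 5.1.
Var(R) = a²·Var(M) + b²·Var(V) + 2ab·Cov(M, V) with a = -3.79, b = 1.16.
= (-3.79)²·30 + 1.16²·64 + 2·(-3.79)·1.16·(-28.3)
= 430.923 + 86.1184 + 248.83624 = 765.87764.

mean of R = 5.1, Var(R) = 765.87764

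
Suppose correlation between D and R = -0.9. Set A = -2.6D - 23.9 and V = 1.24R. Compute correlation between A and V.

Linear rescalings preserve |correlation|; the slopes -2.6 and 1.24 have opposite signs, so the correlation flips sign: correlation between A and V = −correlation between D and R = 0.9.

correlation between A and V = 0.9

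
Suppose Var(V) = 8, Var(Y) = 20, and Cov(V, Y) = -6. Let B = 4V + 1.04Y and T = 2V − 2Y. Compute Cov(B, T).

Cov(B, T) = 57.92

By bilinearity, Cov(B, T) = ac·Var(V) + bd·Var(Y) + (ad+bc)·Cov(V, Y), with a=4, b=1.04, c=2, d=-2.
ac·Var(V) = 4·2·8 = 64
bd·Var(Y) = 1.04·(-2)·20 = -41.6
(ad+bc)·Cov(V, Y) = (-5.92)·(-6) = 35.52
Cov(B, T) = 64 + (-41.6) + 35.52 = 57.92.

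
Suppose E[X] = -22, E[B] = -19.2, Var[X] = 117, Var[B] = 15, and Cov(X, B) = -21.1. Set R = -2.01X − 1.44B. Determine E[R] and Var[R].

E[R] = 71.868, Var[R] = 381.65202

E[R] = (-2.01)·E[X] + (-1.44)·E[B] = (-2.01)·(-22) + (-1.44)·(-19.2) = 71.868.
Var[R] = a²·Var[X] + b²·Var[B] + 2ab·Cov(X, B) with a = -2.01, b = -1.44.
= (-2.01)²·117 + (-1.44)²·15 + 2·(-2.01)·(-1.44)·(-21.1)
= 472.6917 + 31.104 + (-122.14368) = 381.65202.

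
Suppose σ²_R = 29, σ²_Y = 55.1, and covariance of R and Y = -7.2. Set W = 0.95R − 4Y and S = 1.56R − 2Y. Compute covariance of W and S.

covariance of W and S = 542.386

By bilinearity, covariance of W and S = ac·σ²_R + bd·σ²_Y + (ad+bc)·covariance of R and Y, with a=0.95, b=-4, c=1.56, d=-2.
ac·σ²_R = 0.95·1.56·29 = 42.978
bd·σ²_Y = (-4)·(-2)·55.1 = 440.8
(ad+bc)·covariance of R and Y = (-8.14)·(-7.2) = 58.608
covariance of W and S = 42.978 + 440.8 + 58.608 = 542.386.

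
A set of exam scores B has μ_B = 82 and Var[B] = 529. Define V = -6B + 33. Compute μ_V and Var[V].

μ_V = -459, Var[V] = 19044

V = -6B + 33 is linear with a = -6, b = 33.
μ_V = a·μ_B + b = (-6)·82 + 33 = -459.
Var[V] = a²·Var[B] = (-6)²·529 = 19044 (the additive constant 33 does not affect variance).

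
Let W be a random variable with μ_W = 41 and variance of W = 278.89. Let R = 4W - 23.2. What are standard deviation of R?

R = 4W - 23.2 is linear with a = 4, b = -23.2.
standard deviation of W = √278.89 = 16.7.
standard deviation of R = |a|·standard deviation of W = |4|·16.7 = 66.8.

standard deviation of R = 66.8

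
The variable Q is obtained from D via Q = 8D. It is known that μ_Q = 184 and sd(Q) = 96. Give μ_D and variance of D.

From Q = 8D: μ_Q = a·μ_D + b, so μ_D = (μ_Q − b)/a = (184 − 0)/8 = 23.
variance of Q = 96² = 9216.
variance of Q = a²·variance of D, so variance of D = 9216/8² = 144.

μ_D = 23, variance of D = 144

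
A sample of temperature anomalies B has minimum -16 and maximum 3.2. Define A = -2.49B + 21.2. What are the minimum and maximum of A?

min(A) = 13.232, max(A) = 61.04

a = -2.49 < 0, so order reverses: min(A) = a·max(B)+b = (-2.49)·3.2 + 21.2 = 13.232; max(A) = a·min(B)+b = (-2.49)·(-16) + 21.2 = 61.04.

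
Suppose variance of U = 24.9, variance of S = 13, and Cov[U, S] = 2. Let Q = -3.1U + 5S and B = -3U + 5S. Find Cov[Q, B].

By bilinearity, Cov[Q, B] = ac·variance of U + bd·variance of S + (ad+bc)·Cov[U, S], with a=-3.1, b=5, c=-3, d=5.
ac·variance of U = (-3.1)·(-3)·24.9 = 231.57
bd·variance of S = 5·5·13 = 325
(ad+bc)·Cov[U, S] = (-30.5)·2 = -61
Cov[Q, B] = 231.57 + 325 + (-61) = 495.57.

Cov[Q, B] = 495.57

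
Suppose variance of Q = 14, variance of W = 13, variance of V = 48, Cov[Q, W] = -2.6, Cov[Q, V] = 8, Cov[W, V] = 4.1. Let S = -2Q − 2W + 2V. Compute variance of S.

variance of S = a²·variance of Q + b²·variance of W + c²·variance of V + 2ab·Cov[Q, W] + 2ac·Cov[Q, V] + 2bc·Cov[W, V], with a = -2, b = -2, c = 2.
= 56 + 52 + 192 + (-20.8) + (-64) + (-32.8)
= 182.4.

variance of S = 182.4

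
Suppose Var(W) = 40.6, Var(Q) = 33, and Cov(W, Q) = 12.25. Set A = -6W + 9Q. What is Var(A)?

Var(A) = 2811.6

Var(A) = a²·Var(W) + b²·Var(Q) + 2ab·Cov(W, Q) with a = -6, b = 9.
= (-6)²·40.6 + 9²·33 + 2·(-6)·9·12.25
= 1461.6 + 2673 + (-1323) = 2811.6.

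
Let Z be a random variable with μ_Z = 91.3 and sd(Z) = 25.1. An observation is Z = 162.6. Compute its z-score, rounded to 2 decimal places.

z = 2.84

z = (Z − μ_Z) / sd(Z) = (162.6 − 91.3) / 25.1 ≈ 2.84.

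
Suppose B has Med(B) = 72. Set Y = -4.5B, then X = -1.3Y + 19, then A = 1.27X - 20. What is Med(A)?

Med(Y) = (-4.5)·72 = -324.
Med(X) = (-1.3)·(-324) + 19 = 440.2.
Med(A) = 1.27·440.2 + (-20) = 539.054.

Med(A) = 539.054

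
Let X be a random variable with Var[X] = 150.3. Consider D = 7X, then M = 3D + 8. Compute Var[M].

Var[M] = 66282.3

Var[D] = 7²·150.3 = 7364.7.
Var[M] = 3²·7364.7 = 66282.3.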